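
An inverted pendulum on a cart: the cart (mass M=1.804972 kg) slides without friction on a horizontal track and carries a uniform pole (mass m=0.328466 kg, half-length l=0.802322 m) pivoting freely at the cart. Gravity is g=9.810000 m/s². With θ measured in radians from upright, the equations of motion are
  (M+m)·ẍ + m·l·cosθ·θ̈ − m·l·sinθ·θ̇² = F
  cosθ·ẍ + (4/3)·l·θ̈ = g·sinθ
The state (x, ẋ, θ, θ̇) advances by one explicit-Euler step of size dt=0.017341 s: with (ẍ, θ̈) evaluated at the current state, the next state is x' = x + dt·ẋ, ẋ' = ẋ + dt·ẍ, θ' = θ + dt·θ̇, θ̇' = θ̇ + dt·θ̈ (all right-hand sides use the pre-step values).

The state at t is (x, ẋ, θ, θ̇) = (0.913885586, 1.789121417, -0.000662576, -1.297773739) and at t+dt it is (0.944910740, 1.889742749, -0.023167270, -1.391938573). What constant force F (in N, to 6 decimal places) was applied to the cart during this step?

F = 10.948544 N

ẍ = (ẋ'−ẋ)/dt = (1.889742749−1.789121417)/0.017341 = 5.802510
θ̈ = (θ̇'−θ̇)/dt = (-1.391938573−-1.297773739)/0.017341 = -5.430185
sinθ=-0.000663, cosθ=1.000000
F = (M+m)·ẍ + m·l·cosθ·θ̈ − m·l·sinθ·θ̇² = 12.379296 + -1.431046 − -0.000294 = 10.948544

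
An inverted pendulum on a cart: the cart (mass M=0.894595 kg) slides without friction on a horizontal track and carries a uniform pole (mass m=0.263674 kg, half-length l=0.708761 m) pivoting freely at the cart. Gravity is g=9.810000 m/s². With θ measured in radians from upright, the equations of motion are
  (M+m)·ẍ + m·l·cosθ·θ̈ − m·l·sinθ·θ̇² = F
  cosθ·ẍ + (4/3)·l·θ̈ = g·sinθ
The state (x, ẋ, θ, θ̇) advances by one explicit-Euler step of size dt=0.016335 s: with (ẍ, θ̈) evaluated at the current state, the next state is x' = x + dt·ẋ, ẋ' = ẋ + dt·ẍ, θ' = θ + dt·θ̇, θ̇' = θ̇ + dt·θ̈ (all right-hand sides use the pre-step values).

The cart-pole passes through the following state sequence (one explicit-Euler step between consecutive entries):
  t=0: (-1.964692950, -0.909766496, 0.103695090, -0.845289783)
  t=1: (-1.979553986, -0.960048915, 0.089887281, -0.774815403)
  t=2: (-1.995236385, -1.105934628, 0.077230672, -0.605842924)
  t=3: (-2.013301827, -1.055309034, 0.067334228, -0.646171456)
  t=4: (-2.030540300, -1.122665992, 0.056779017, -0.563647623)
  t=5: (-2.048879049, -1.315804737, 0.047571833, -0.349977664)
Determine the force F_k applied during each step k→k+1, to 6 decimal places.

F_0 = -2.777270 N
F_1 = -8.429079 N
F_2 = 3.124420 N
F_3 = -3.839362 N
F_4 = -11.257727 N

step 0→1:
  ẍ = (ẋ'−ẋ)/dt = (-0.960048915−-0.909766496)/0.016335 = -3.078201
  θ̈ = (θ̇'−θ̇)/dt = (-0.774815403−-0.845289783)/0.016335 = 4.314318
  sinθ=0.103509, cosθ=0.994628
  F = (M+m)·ẍ + m·l·cosθ·θ̈ − m·l·sinθ·θ̇² = -3.565385 + 0.801937 − 0.013822 = -2.777270
step 1→2:
  ẍ = (ẋ'−ẋ)/dt = (-1.105934628−-0.960048915)/0.016335 = -8.930867
  θ̈ = (θ̇'−θ̇)/dt = (-0.605842924−-0.774815403)/0.016335 = 10.344198
  sinθ=0.089766, cosθ=0.995963
  F = (M+m)·ẍ + m·l·cosθ·θ̈ − m·l·sinθ·θ̇² = -10.344346 + 1.925339 − 0.010071 = -8.429079
step 2→3:
  ẍ = (ẋ'−ẋ)/dt = (-1.055309034−-1.105934628)/0.016335 = 3.099210
  θ̈ = (θ̇'−θ̇)/dt = (-0.646171456−-0.605842924)/0.016335 = -2.468842
  sinθ=0.077154, cosθ=0.997019
  F = (M+m)·ẍ + m·l·cosθ·θ̈ − m·l·sinθ·θ̇² = 3.589719 + -0.460006 − 0.005292 = 3.124420
step 3→4:
  ẍ = (ẋ'−ẋ)/dt = (-1.122665992−-1.055309034)/0.016335 = -4.123475
  θ̈ = (θ̇'−θ̇)/dt = (-0.563647623−-0.646171456)/0.016335 = 5.051964
  sinθ=0.067283, cosθ=0.997734
  F = (M+m)·ẍ + m·l·cosθ·θ̈ − m·l·sinθ·θ̇² = -4.776093 + 0.941981 − 0.005250 = -3.839362
step 4→5:
  ẍ = (ẋ'−ẋ)/dt = (-1.315804737−-1.122665992)/0.016335 = -11.823615
  θ̈ = (θ̇'−θ̇)/dt = (-0.349977664−-0.563647623)/0.016335 = 13.080500
  sinθ=0.056749, cosθ=0.998389
  F = (M+m)·ẍ + m·l·cosθ·θ̈ − m·l·sinθ·θ̇² = -13.694926 + 2.440569 − 0.003369 = -11.257727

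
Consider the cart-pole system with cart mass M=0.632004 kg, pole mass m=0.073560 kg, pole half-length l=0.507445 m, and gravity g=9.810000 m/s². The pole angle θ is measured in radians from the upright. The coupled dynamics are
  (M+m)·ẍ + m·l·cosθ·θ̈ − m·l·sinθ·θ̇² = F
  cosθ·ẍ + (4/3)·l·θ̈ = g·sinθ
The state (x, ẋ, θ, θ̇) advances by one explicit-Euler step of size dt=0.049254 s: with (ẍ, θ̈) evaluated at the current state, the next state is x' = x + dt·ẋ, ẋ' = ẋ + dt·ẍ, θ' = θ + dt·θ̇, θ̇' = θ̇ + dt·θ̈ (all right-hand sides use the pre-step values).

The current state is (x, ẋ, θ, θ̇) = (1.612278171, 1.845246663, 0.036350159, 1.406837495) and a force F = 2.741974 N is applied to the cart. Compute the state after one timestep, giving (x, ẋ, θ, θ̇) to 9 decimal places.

sinθ=0.036342154, cosθ=0.999339406
temp = (F + m·l·θ̇²·sinθ)/(M+m) = (2.741974 + 0.002684907)/0.705564 = 3.890021184
θ̈ = (g·sinθ − cosθ·temp)/(l·(4/3 − m·cos²θ/(M+m))) = -5.660740338
ẍ = temp − m·l·θ̈·cosθ/(M+m) = 4.189303139
Euler: x'=1.612278171+0.049254·1.845246663=1.703163950, ẋ'=1.845246663+0.049254·4.189303139=2.051586600
       θ'=0.036350159+0.049254·1.406837495=0.105642533, θ̇'=1.406837495+0.049254·-5.660740338=1.128023390

(1.703163950, 2.051586600, 0.105642533, 1.128023390)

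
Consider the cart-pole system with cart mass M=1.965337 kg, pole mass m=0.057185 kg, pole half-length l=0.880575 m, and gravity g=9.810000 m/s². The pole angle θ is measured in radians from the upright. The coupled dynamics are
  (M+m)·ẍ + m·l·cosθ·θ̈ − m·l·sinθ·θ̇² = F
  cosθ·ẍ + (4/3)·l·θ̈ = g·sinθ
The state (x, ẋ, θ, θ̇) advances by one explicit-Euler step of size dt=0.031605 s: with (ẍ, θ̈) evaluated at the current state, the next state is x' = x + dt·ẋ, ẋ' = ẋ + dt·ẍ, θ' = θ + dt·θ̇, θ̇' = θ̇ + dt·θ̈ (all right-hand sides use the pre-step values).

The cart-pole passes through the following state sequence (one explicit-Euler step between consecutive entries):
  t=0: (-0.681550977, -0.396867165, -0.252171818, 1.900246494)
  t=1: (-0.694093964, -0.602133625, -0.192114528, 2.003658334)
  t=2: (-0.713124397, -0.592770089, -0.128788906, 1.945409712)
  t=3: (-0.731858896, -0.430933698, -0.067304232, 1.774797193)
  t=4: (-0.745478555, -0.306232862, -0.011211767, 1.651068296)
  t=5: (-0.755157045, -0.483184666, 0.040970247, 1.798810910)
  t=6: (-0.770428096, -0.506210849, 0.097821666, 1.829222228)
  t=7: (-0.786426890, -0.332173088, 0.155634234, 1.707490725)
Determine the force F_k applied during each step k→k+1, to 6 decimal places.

F_0 = -12.930846 N
F_1 = 0.546708 N
F_2 = 10.111409 N
F_3 = 7.794051 N
F_4 = -11.086887 N
F_5 = -1.431792 N
F_6 = 10.927845 N

step 0→1:
  ẍ = (ẋ'−ẋ)/dt = (-0.602133625−-0.396867165)/0.031605 = -6.494746
  θ̈ = (θ̇'−θ̇)/dt = (2.003658334−1.900246494)/0.031605 = 3.272009
  sinθ=-0.249508, cosθ=0.968373
  F = (M+m)·ẍ + m·l·cosθ·θ̈ − m·l·sinθ·θ̇² = -13.135767 + 0.159553 − -0.045368 = -12.930846
step 1→2:
  ẍ = (ẋ'−ẋ)/dt = (-0.592770089−-0.602133625)/0.031605 = 0.296268
  θ̈ = (θ̇'−θ̇)/dt = (1.945409712−2.003658334)/0.031605 = -1.843019
  sinθ=-0.190935, cosθ=0.981603
  F = (M+m)·ẍ + m·l·cosθ·θ̈ − m·l·sinθ·θ̇² = 0.599208 + -0.091099 − -0.038599 = 0.546708
step 2→3:
  ẍ = (ẋ'−ẋ)/dt = (-0.430933698−-0.592770089)/0.031605 = 5.120595
  θ̈ = (θ̇'−θ̇)/dt = (1.774797193−1.945409712)/0.031605 = -5.398276
  sinθ=-0.128433, cosθ=0.991718
  F = (M+m)·ẍ + m·l·cosθ·θ̈ − m·l·sinθ·θ̇² = 10.356515 + -0.269583 − -0.024476 = 10.111409
step 3→4:
  ẍ = (ẋ'−ẋ)/dt = (-0.306232862−-0.430933698)/0.031605 = 3.945605
  θ̈ = (θ̇'−θ̇)/dt = (1.651068296−1.774797193)/0.031605 = -3.914852
  sinθ=-0.067253, cosθ=0.997736
  F = (M+m)·ẍ + m·l·cosθ·θ̈ − m·l·sinθ·θ̇² = 7.980072 + -0.196689 − -0.010667 = 7.794051
step 4→5:
  ẍ = (ẋ'−ẋ)/dt = (-0.483184666−-0.306232862)/0.031605 = -5.598855
  θ̈ = (θ̇'−θ̇)/dt = (1.798810910−1.651068296)/0.031605 = 4.674659
  sinθ=-0.011212, cosθ=0.999937
  F = (M+m)·ẍ + m·l·cosθ·θ̈ − m·l·sinθ·θ̇² = -11.323807 + 0.235381 − -0.001539 = -11.086887
step 5→6:
  ẍ = (ẋ'−ẋ)/dt = (-0.506210849−-0.483184666)/0.031605 = -0.728561
  θ̈ = (θ̇'−θ̇)/dt = (1.829222228−1.798810910)/0.031605 = 0.962231
  sinθ=0.040959, cosθ=0.999161
  F = (M+m)·ẍ + m·l·cosθ·θ̈ − m·l·sinθ·θ̇² = -1.473531 + 0.048413 − 0.006674 = -1.431792
step 6→7:
  ẍ = (ẋ'−ẋ)/dt = (-0.332173088−-0.506210849)/0.031605 = 5.506653
  θ̈ = (θ̇'−θ̇)/dt = (1.707490725−1.829222228)/0.031605 = -3.851653
  sinθ=0.097666, cosθ=0.995219
  F = (M+m)·ẍ + m·l·cosθ·θ̈ − m·l·sinθ·θ̇² = 11.137326 + -0.193025 − 0.016456 = 10.927845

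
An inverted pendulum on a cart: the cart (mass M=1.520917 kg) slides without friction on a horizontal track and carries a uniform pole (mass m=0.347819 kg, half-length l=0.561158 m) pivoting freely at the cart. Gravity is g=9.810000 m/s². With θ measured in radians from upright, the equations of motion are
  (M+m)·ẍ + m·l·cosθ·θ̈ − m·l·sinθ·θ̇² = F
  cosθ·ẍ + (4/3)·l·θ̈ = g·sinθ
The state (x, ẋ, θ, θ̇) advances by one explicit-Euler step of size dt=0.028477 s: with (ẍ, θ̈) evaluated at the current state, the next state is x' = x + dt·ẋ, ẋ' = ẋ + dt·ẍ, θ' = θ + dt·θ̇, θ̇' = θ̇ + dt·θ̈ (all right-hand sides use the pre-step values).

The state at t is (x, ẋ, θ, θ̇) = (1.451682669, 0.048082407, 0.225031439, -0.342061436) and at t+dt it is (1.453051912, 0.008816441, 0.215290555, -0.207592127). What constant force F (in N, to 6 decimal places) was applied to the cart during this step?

ẍ = (ẋ'−ẋ)/dt = (0.008816441−0.048082407)/0.028477 = -1.378866
θ̈ = (θ̇'−θ̇)/dt = (-0.207592127−-0.342061436)/0.028477 = 4.722032
sinθ=0.223137, cosθ=0.974787
F = (M+m)·ẍ + m·l·cosθ·θ̈ − m·l·sinθ·θ̇² = -2.576736 + 0.898415 − 0.005096 = -1.683417

F = -1.683417 N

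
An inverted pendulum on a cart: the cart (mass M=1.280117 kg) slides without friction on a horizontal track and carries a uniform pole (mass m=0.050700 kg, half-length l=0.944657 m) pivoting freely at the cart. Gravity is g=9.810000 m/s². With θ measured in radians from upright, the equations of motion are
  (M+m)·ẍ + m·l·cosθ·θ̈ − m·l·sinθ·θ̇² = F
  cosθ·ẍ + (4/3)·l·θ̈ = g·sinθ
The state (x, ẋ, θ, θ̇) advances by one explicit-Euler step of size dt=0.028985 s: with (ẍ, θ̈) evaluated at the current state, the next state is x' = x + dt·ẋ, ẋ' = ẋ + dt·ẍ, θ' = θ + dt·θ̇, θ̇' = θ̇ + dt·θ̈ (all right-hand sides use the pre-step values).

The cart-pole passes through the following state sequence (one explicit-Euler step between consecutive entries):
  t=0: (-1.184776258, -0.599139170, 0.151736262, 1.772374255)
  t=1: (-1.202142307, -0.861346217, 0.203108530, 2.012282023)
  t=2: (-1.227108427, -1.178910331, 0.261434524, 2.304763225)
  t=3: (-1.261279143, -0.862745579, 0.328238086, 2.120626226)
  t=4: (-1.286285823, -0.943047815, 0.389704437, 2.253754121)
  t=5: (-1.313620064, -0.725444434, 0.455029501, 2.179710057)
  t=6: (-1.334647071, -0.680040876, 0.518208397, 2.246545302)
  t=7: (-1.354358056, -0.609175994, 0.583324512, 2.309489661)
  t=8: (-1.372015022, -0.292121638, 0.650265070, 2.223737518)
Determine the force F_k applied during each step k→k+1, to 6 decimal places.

step 0→1:
  ẍ = (ẋ'−ẋ)/dt = (-0.861346217−-0.599139170)/0.028985 = -9.046301
  θ̈ = (θ̇'−θ̇)/dt = (2.012282023−1.772374255)/0.028985 = 8.276963
  sinθ=0.151155, cosθ=0.988510
  F = (M+m)·ẍ + m·l·cosθ·θ̈ − m·l·sinθ·θ̇² = -12.038972 + 0.391863 − 0.022741 = -11.669850
step 1→2:
  ẍ = (ẋ'−ẋ)/dt = (-1.178910331−-0.861346217)/0.028985 = -10.956154
  θ̈ = (θ̇'−θ̇)/dt = (2.304763225−2.012282023)/0.028985 = 10.090778
  sinθ=0.201715, cosθ=0.979444
  F = (M+m)·ẍ + m·l·cosθ·θ̈ − m·l·sinθ·θ̇² = -14.580636 + 0.473354 − 0.039120 = -14.146401
step 2→3:
  ẍ = (ẋ'−ẋ)/dt = (-0.862745579−-1.178910331)/0.028985 = 10.907875
  θ̈ = (θ̇'−θ̇)/dt = (2.120626226−2.304763225)/0.028985 = -6.352838
  sinθ=0.258467, cosθ=0.966020
  F = (M+m)·ẍ + m·l·cosθ·θ̈ − m·l·sinθ·θ̇² = 14.516385 + -0.293925 − 0.065757 = 14.156704
step 3→4:
  ẍ = (ẋ'−ẋ)/dt = (-0.943047815−-0.862745579)/0.028985 = -2.770476
  θ̈ = (θ̇'−θ̇)/dt = (2.253754121−2.120626226)/0.028985 = 4.592993
  sinθ=0.322376, cosθ=0.946612
  F = (M+m)·ẍ + m·l·cosθ·θ̈ − m·l·sinθ·θ̇² = -3.686996 + 0.208233 − 0.069434 = -3.548197
step 4→5:
  ẍ = (ẋ'−ẋ)/dt = (-0.725444434−-0.943047815)/0.028985 = 7.507448
  θ̈ = (θ̇'−θ̇)/dt = (2.179710057−2.253754121)/0.028985 = -2.554565
  sinθ=0.379915, cosθ=0.925021
  F = (M+m)·ẍ + m·l·cosθ·θ̈ − m·l·sinθ·θ̇² = 9.991039 + -0.113175 − 0.092423 = 9.785441
step 5→6:
  ẍ = (ẋ'−ẋ)/dt = (-0.680040876−-0.725444434)/0.028985 = 1.566450
  θ̈ = (θ̇'−θ̇)/dt = (2.246545302−2.179710057)/0.028985 = 2.305856
  sinθ=0.439489, cosθ=0.898248
  F = (M+m)·ẍ + m·l·cosθ·θ̈ − m·l·sinθ·θ̇² = 2.084659 + 0.099200 − 0.100006 = 2.083852
step 6→7:
  ẍ = (ẋ'−ẋ)/dt = (-0.609175994−-0.680040876)/0.028985 = 2.444881
  θ̈ = (θ̇'−θ̇)/dt = (2.309489661−2.246545302)/0.028985 = 2.171618
  sinθ=0.495325, cosθ=0.868708
  F = (M+m)·ẍ + m·l·cosθ·θ̈ − m·l·sinθ·θ̇² = 3.253689 + 0.090352 − 0.119730 = 3.224312
step 7→8:
  ẍ = (ẋ'−ẋ)/dt = (-0.292121638−-0.609175994)/0.028985 = 10.938567
  θ̈ = (θ̇'−θ̇)/dt = (2.223737518−2.309489661)/0.028985 = -2.958501
  sinθ=0.550802, cosθ=0.834636
  F = (M+m)·ẍ + m·l·cosθ·θ̈ − m·l·sinθ·θ̇² = 14.557231 + -0.118264 − 0.140705 = 14.298262

F_0 = -11.669850 N
F_1 = -14.146401 N
F_2 = 14.156704 N
F_3 = -3.548197 N
F_4 = 9.785441 N
F_5 = 2.083852 N
F_6 = 3.224312 N
F_7 = 14.298262 N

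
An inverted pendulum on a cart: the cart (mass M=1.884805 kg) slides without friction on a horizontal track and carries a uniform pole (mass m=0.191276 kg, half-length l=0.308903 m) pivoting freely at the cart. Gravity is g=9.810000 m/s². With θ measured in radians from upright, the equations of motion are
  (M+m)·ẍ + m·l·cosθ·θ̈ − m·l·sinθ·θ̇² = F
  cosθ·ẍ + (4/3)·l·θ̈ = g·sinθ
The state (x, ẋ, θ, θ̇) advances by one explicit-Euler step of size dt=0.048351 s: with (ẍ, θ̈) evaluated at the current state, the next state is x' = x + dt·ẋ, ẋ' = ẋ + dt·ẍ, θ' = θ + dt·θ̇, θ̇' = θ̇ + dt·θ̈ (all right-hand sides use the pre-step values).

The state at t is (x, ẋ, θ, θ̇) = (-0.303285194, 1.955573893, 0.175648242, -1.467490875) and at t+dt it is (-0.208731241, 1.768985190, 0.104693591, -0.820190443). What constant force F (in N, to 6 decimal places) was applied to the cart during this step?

F = -7.255085 N

ẍ = (ẋ'−ẋ)/dt = (1.768985190−1.955573893)/0.048351 = -3.859045
θ̈ = (θ̇'−θ̇)/dt = (-0.820190443−-1.467490875)/0.048351 = 13.387529
sinθ=0.174746, cosθ=0.984613
F = (M+m)·ẍ + m·l·cosθ·θ̈ − m·l·sinθ·θ̇² = -8.011691 + 0.778841 − 0.022235 = -7.255085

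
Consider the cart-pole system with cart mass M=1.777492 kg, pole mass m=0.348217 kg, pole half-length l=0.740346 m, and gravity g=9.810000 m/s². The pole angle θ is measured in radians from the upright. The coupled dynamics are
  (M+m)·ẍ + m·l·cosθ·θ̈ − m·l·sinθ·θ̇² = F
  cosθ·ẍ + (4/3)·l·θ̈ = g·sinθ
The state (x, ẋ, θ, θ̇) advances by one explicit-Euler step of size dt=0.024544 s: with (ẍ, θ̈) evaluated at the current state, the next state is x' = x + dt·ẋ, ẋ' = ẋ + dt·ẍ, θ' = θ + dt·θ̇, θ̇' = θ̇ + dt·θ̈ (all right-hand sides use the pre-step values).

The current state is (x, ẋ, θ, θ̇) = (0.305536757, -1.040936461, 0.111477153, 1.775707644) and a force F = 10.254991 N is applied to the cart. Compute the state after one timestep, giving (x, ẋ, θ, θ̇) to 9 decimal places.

(0.279988013, -0.908711962, 0.155060121, 1.669725211)

sinθ=0.111246406, cosθ=0.993792854
temp = (F + m·l·θ̇²·sinθ)/(M+m) = (10.254991 + 0.090430227)/2.125709 = 4.866809722
θ̈ = (g·sinθ − cosθ·temp)/(l·(4/3 − m·cos²θ/(M+m))) = -4.318058701
ẍ = temp − m·l·θ̈·cosθ/(M+m) = 5.387243294
Euler: x'=0.305536757+0.024544·-1.040936461=0.279988013, ẋ'=-1.040936461+0.024544·5.387243294=-0.908711962
       θ'=0.111477153+0.024544·1.775707644=0.155060121, θ̇'=1.775707644+0.024544·-4.318058701=1.669725211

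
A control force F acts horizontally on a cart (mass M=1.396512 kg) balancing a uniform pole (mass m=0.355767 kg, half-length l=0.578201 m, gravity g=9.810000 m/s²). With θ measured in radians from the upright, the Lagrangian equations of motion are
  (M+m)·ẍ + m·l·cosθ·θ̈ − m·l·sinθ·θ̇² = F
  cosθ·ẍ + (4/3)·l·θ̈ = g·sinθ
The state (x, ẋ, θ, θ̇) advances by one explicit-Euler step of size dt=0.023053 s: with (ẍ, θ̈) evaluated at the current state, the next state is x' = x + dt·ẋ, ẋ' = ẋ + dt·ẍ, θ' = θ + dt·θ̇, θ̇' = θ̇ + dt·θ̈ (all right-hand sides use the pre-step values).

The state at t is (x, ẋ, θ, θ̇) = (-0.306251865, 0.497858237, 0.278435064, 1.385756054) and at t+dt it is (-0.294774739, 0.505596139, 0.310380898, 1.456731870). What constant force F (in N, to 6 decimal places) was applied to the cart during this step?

ẍ = (ẋ'−ẋ)/dt = (0.505596139−0.497858237)/0.023053 = 0.335657
θ̈ = (θ̇'−θ̇)/dt = (1.456731870−1.385756054)/0.023053 = 3.078810
sinθ=0.274851, cosθ=0.961487
F = (M+m)·ẍ + m·l·cosθ·θ̈ − m·l·sinθ·θ̇² = 0.588165 + 0.608935 − 0.108572 = 1.088528

F = 1.088528 N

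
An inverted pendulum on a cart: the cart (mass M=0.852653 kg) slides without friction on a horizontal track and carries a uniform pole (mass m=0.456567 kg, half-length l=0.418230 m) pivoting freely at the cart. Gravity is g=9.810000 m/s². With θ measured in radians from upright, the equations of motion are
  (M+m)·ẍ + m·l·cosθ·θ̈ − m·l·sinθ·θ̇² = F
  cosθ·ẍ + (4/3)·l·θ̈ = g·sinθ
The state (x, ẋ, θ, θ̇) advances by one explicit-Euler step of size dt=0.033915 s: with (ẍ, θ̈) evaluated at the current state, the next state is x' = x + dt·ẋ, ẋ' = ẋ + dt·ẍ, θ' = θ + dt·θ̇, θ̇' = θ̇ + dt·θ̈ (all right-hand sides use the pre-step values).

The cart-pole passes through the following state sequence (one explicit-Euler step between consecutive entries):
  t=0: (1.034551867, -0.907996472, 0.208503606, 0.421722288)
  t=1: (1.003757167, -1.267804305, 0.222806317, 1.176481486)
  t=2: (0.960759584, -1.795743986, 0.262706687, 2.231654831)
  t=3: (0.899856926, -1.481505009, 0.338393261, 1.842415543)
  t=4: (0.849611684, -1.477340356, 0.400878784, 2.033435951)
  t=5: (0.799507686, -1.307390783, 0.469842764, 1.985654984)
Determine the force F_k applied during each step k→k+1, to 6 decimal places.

step 0→1:
  ẍ = (ẋ'−ẋ)/dt = (-1.267804305−-0.907996472)/0.033915 = -10.609106
  θ̈ = (θ̇'−θ̇)/dt = (1.176481486−0.421722288)/0.033915 = 22.254436
  sinθ=0.206996, cosθ=0.978342
  F = (M+m)·ẍ + m·l·cosθ·θ̈ − m·l·sinθ·θ̇² = -13.889654 + 4.157449 − 0.007030 = -9.739235
step 1→2:
  ẍ = (ẋ'−ẋ)/dt = (-1.795743986−-1.267804305)/0.033915 = -15.566554
  θ̈ = (θ̇'−θ̇)/dt = (2.231654831−1.176481486)/0.033915 = 31.112291
  sinθ=0.220967, cosθ=0.975281
  F = (M+m)·ẍ + m·l·cosθ·θ̈ − m·l·sinθ·θ̇² = -20.380044 + 5.794041 − 0.058401 = -14.644404
step 2→3:
  ẍ = (ẋ'−ẋ)/dt = (-1.481505009−-1.795743986)/0.033915 = 9.265487
  θ̈ = (θ̇'−θ̇)/dt = (1.842415543−2.231654831)/0.033915 = -11.476907
  sinθ=0.259695, cosθ=0.965691
  F = (M+m)·ẍ + m·l·cosθ·θ̈ − m·l·sinθ·θ̇² = 12.130560 + -2.116326 − 0.246966 = 9.767268
step 3→4:
  ẍ = (ẋ'−ẋ)/dt = (-1.477340356−-1.481505009)/0.033915 = 0.122797
  θ̈ = (θ̇'−θ̇)/dt = (2.033435951−1.842415543)/0.033915 = 5.632328
  sinθ=0.331972, cosθ=0.943289
  F = (M+m)·ẍ + m·l·cosθ·θ̈ − m·l·sinθ·θ̇² = 0.160768 + 1.014501 − 0.215177 = 0.960092
step 4→5:
  ẍ = (ẋ'−ẋ)/dt = (-1.307390783−-1.477340356)/0.033915 = 5.011044
  θ̈ = (θ̇'−θ̇)/dt = (1.985654984−2.033435951)/0.033915 = -1.408845
  sinθ=0.390228, cosθ=0.920718
  F = (M+m)·ẍ + m·l·cosθ·θ̈ − m·l·sinθ·θ̇² = 6.560560 + -0.247691 − 0.308105 = 6.004764

F_0 = -9.739235 N
F_1 = -14.644404 N
F_2 = 9.767268 N
F_3 = 0.960092 N
F_4 = 6.004764 N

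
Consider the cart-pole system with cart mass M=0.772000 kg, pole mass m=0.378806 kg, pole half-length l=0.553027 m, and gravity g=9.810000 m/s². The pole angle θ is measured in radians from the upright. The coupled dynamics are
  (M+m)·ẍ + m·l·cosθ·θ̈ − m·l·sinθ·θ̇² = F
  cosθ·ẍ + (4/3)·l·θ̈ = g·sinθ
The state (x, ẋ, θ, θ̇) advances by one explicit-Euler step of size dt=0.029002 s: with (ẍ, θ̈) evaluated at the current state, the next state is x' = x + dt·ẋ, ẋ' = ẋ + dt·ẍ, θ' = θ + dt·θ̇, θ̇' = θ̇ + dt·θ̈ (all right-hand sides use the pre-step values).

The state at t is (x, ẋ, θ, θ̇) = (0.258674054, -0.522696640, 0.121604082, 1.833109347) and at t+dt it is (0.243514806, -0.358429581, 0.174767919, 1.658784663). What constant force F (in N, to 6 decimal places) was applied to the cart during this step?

ẍ = (ẋ'−ẋ)/dt = (-0.358429581−-0.522696640)/0.029002 = 5.663991
θ̈ = (θ̇'−θ̇)/dt = (1.658784663−1.833109347)/0.029002 = -6.010781
sinθ=0.121305, cosθ=0.992615
F = (M+m)·ẍ + m·l·cosθ·θ̈ − m·l·sinθ·θ̇² = 6.518155 + -1.249900 − 0.085392 = 5.182863

F = 5.182863 N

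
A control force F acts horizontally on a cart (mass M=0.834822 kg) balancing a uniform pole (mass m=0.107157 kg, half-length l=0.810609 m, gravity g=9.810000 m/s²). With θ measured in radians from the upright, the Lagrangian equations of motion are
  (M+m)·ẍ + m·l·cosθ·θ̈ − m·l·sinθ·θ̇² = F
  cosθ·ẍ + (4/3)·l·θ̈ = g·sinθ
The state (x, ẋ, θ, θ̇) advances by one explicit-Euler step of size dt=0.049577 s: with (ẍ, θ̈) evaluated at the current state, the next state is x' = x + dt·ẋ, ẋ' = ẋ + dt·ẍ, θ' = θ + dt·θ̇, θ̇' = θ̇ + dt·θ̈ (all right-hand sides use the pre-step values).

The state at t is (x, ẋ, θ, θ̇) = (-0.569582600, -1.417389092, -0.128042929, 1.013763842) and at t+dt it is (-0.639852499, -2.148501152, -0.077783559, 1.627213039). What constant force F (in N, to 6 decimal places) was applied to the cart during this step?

ẍ = (ẋ'−ẋ)/dt = (-2.148501152−-1.417389092)/0.049577 = -14.747001
θ̈ = (θ̇'−θ̇)/dt = (1.627213039−1.013763842)/0.049577 = 12.373665
sinθ=-0.127693, cosθ=0.991814
F = (M+m)·ẍ + m·l·cosθ·θ̈ − m·l·sinθ·θ̇² = -13.891365 + 1.066008 − -0.011399 = -12.813958

F = -12.813958 N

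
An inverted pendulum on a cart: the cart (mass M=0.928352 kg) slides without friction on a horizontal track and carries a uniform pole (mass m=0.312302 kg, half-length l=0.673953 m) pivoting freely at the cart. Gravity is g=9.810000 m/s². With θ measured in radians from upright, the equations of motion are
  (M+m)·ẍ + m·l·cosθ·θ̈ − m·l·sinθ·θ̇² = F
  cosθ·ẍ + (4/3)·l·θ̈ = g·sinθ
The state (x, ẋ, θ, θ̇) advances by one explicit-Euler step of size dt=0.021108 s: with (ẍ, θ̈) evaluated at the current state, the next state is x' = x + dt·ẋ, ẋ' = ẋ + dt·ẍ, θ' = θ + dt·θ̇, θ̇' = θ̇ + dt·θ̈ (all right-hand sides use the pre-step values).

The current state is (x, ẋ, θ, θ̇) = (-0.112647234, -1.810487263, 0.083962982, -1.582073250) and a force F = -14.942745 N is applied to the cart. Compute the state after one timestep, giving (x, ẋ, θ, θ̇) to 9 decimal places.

(-0.150862999, -2.126467841, 0.050568580, -1.212351787)

sinθ=0.083864363, cosθ=0.996477179
temp = (F + m·l·θ̇²·sinθ)/(M+m) = (-14.942745 + 0.044180945)/1.240654 = -12.008637424
θ̈ = (g·sinθ − cosθ·temp)/(l·(4/3 − m·cos²θ/(M+m))) = 17.515703170
ẍ = temp − m·l·θ̈·cosθ/(M+m) = -14.969707123
Euler: x'=-0.112647234+0.021108·-1.810487263=-0.150862999, ẋ'=-1.810487263+0.021108·-14.969707123=-2.126467841
       θ'=0.083962982+0.021108·-1.582073250=0.050568580, θ̇'=-1.582073250+0.021108·17.515703170=-1.212351787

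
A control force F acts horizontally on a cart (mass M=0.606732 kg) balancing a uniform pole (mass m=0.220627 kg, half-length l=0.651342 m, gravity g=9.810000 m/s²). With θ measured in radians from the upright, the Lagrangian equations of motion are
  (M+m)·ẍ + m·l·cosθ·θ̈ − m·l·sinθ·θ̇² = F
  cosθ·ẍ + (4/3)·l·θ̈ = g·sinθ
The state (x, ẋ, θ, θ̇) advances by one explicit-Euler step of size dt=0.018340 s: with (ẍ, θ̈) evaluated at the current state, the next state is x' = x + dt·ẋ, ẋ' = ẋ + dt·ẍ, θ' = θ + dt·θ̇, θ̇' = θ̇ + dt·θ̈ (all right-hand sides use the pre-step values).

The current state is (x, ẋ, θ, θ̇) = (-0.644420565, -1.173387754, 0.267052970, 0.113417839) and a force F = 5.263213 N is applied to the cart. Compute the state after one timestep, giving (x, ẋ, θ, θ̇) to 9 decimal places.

(-0.665940496, -1.041286443, 0.269133053, 0.021368492)

sinθ=0.263890021, cosθ=0.964552776
temp = (F + m·l·θ̇²·sinθ)/(M+m) = (5.263213 + 0.000487813)/0.827359 = 6.362051797
θ̈ = (g·sinθ − cosθ·temp)/(l·(4/3 − m·cos²θ/(M+m))) = -5.019048360
ẍ = temp − m·l·θ̈·cosθ/(M+m) = 7.202906820
Euler: x'=-0.644420565+0.018340·-1.173387754=-0.665940496, ẋ'=-1.173387754+0.018340·7.202906820=-1.041286443
       θ'=0.267052970+0.018340·0.113417839=0.269133053, θ̇'=0.113417839+0.018340·-5.019048360=0.021368492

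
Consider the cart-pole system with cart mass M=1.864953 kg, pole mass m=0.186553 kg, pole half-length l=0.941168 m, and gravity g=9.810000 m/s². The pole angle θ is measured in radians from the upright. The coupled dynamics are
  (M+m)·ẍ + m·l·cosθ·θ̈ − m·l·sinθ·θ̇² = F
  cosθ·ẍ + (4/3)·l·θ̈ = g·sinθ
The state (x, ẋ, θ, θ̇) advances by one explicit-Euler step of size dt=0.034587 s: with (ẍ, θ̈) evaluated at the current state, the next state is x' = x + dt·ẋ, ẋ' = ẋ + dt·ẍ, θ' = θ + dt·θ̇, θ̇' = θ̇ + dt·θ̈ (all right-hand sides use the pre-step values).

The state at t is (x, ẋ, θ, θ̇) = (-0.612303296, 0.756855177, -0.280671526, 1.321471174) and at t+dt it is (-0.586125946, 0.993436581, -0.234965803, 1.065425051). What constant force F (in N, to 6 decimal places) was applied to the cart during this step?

F = 12.868674 N

ẍ = (ẋ'−ẋ)/dt = (0.993436581−0.756855177)/0.034587 = 6.840183
θ̈ = (θ̇'−θ̇)/dt = (1.065425051−1.321471174)/0.034587 = -7.402958
sinθ=-0.277001, cosθ=0.960870
F = (M+m)·ẍ + m·l·cosθ·θ̈ − m·l·sinθ·θ̇² = 14.032676 + -1.248933 − -0.084931 = 12.868674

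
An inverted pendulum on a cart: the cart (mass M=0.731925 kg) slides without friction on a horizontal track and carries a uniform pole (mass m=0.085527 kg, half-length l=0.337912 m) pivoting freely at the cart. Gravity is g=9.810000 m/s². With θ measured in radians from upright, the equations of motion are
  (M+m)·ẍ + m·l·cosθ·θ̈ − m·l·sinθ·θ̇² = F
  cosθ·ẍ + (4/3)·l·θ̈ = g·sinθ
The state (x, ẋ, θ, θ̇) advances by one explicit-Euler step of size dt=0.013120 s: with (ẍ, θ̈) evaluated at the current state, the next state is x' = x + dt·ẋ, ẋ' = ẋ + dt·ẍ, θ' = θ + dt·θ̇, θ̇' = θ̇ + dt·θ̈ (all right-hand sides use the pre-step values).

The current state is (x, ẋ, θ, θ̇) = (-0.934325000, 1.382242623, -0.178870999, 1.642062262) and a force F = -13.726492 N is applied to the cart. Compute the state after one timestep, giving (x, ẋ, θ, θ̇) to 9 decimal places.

sinθ=-0.177918699, cosθ=0.984045190
temp = (F + m·l·θ̇²·sinθ)/(M+m) = (-13.726492 + -0.013864611)/0.817452 = -16.808762607
θ̈ = (g·sinθ − cosθ·temp)/(l·(4/3 − m·cos²θ/(M+m))) = 35.538559576
ẍ = temp − m·l·θ̈·cosθ/(M+m) = -18.045163919
Euler: x'=-0.934325000+0.013120·1.382242623=-0.916189977, ẋ'=1.382242623+0.013120·-18.045163919=1.145490072
       θ'=-0.178870999+0.013120·1.642062262=-0.157327142, θ̇'=1.642062262+0.013120·35.538559576=2.108328164

(-0.916189977, 1.145490072, -0.157327142, 2.108328164)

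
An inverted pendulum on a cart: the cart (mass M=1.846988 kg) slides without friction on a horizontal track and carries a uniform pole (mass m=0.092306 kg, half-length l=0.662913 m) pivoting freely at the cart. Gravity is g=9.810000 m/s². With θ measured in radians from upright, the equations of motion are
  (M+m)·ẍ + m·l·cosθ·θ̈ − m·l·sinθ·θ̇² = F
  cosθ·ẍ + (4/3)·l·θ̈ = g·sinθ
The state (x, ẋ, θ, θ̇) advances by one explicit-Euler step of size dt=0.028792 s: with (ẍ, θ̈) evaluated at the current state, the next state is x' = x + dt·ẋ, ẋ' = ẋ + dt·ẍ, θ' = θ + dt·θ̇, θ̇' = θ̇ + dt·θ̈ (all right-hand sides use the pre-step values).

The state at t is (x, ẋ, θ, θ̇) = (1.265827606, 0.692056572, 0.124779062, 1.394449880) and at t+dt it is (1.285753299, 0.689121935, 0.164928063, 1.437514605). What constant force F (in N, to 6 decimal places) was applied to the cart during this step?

F = -0.121659 N

ẍ = (ẋ'−ẋ)/dt = (0.689121935−0.692056572)/0.028792 = -0.101925
θ̈ = (θ̇'−θ̇)/dt = (1.437514605−1.394449880)/0.028792 = 1.495718
sinθ=0.124456, cosθ=0.992225
F = (M+m)·ẍ + m·l·cosθ·θ̈ − m·l·sinθ·θ̇² = -0.197663 + 0.090813 − 0.014808 = -0.121659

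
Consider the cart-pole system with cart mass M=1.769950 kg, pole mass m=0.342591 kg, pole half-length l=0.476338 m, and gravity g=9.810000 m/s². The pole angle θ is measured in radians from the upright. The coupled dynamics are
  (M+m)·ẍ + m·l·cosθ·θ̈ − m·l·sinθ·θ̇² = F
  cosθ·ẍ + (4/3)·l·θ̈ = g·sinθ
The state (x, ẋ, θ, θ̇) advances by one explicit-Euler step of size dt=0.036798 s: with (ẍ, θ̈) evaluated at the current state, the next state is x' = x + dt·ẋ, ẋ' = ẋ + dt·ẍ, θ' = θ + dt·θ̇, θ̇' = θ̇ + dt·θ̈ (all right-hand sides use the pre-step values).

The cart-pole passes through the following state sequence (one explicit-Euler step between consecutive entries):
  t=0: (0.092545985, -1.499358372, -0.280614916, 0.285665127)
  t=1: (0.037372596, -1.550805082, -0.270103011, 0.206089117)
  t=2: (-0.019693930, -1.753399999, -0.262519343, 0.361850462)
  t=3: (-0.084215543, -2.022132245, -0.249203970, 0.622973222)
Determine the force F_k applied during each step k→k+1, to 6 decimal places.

F_0 = -3.288917 N
F_1 = -10.963233 N
F_2 = -14.303804 N

step 0→1:
  ẍ = (ẋ'−ẋ)/dt = (-1.550805082−-1.499358372)/0.036798 = -1.398084
  θ̈ = (θ̇'−θ̇)/dt = (0.206089117−0.285665127)/0.036798 = -2.162509
  sinθ=-0.276947, cosθ=0.960885
  F = (M+m)·ẍ + m·l·cosθ·θ̈ − m·l·sinθ·θ̇² = -2.953511 + -0.339094 − -0.003688 = -3.288917
step 1→2:
  ẍ = (ẋ'−ẋ)/dt = (-1.753399999−-1.550805082)/0.036798 = -5.505596
  θ̈ = (θ̇'−θ̇)/dt = (0.361850462−0.206089117)/0.036798 = 4.232875
  sinθ=-0.266831, cosθ=0.963743
  F = (M+m)·ẍ + m·l·cosθ·θ̈ − m·l·sinθ·θ̇² = -11.630797 + 0.665715 − -0.001849 = -10.963233
step 2→3:
  ẍ = (ẋ'−ẋ)/dt = (-2.022132245−-1.753399999)/0.036798 = -7.302904
  θ̈ = (θ̇'−θ̇)/dt = (0.622973222−0.361850462)/0.036798 = 7.096113
  sinθ=-0.259514, cosθ=0.965739
  F = (M+m)·ẍ + m·l·cosθ·θ̈ − m·l·sinθ·θ̇² = -15.427683 + 1.118334 − -0.005545 = -14.303804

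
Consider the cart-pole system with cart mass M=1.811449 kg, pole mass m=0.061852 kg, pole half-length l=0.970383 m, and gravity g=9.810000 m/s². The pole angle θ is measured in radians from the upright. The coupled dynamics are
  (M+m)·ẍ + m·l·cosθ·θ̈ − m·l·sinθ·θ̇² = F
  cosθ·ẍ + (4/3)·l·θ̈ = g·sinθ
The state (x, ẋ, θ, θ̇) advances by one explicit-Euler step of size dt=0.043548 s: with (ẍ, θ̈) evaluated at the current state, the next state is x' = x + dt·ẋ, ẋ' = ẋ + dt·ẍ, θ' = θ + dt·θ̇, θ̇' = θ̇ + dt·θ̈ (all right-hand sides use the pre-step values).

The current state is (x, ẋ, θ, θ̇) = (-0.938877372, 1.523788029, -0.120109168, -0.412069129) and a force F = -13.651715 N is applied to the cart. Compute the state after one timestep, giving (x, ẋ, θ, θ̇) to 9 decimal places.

(-0.872519451, 1.199752280, -0.138053954, -0.202991997)

sinθ=-0.119820590, cosθ=0.992795561
temp = (F + m·l·θ̇²·sinθ)/(M+m) = (-13.651715 + -0.001221149)/1.873301 = -7.288170000
θ̈ = (g·sinθ − cosθ·temp)/(l·(4/3 − m·cos²θ/(M+m))) = 4.801073116
ẍ = temp − m·l·θ̈·cosθ/(M+m) = -7.440887043
Euler: x'=-0.938877372+0.043548·1.523788029=-0.872519451, ẋ'=1.523788029+0.043548·-7.440887043=1.199752280
       θ'=-0.120109168+0.043548·-0.412069129=-0.138053954, θ̇'=-0.412069129+0.043548·4.801073116=-0.202991997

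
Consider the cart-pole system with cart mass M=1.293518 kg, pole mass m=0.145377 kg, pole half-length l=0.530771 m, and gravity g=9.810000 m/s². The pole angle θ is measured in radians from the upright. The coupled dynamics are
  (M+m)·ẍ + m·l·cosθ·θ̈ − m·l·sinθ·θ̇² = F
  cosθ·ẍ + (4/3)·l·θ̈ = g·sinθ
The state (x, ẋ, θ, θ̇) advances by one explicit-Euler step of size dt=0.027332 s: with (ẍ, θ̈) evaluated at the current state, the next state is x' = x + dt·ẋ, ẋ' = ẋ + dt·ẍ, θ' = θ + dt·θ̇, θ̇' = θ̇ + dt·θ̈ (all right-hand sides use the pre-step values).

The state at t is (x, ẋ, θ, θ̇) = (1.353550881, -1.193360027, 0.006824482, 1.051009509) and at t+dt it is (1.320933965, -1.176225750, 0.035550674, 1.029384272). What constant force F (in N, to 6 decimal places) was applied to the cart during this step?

ẍ = (ẋ'−ẋ)/dt = (-1.176225750−-1.193360027)/0.027332 = 0.626894
θ̈ = (θ̇'−θ̇)/dt = (1.029384272−1.051009509)/0.027332 = -0.791206
sinθ=0.006824, cosθ=0.999977
F = (M+m)·ẍ + m·l·cosθ·θ̈ − m·l·sinθ·θ̇² = 0.902035 + -0.061050 − 0.000582 = 0.840404

F = 0.840404 N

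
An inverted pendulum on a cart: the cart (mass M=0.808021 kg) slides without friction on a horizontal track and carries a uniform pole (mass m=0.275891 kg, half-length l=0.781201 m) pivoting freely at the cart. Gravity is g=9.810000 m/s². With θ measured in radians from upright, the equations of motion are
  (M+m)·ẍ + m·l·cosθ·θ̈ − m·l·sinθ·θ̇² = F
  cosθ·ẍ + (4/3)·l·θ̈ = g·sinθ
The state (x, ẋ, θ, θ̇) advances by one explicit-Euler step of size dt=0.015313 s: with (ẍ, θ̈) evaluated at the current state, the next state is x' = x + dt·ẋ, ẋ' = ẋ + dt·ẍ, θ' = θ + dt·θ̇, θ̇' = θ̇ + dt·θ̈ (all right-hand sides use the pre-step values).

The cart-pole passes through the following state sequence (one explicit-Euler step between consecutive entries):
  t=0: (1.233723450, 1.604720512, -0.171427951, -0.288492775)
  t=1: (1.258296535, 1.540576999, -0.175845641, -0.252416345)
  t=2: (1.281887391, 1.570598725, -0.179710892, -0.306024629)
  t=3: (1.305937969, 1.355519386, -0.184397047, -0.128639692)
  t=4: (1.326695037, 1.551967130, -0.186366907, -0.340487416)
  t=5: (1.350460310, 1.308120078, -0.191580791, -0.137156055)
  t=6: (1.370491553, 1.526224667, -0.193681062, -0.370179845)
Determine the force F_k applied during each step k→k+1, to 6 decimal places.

step 0→1:
  ẍ = (ẋ'−ẋ)/dt = (1.540576999−1.604720512)/0.015313 = -4.188827
  θ̈ = (θ̇'−θ̇)/dt = (-0.252416345−-0.288492775)/0.015313 = 2.355935
  sinθ=-0.170590, cosθ=0.985342
  F = (M+m)·ẍ + m·l·cosθ·θ̈ − m·l·sinθ·θ̇² = -4.540320 + 0.500323 − -0.003060 = -4.036937
step 1→2:
  ẍ = (ẋ'−ẋ)/dt = (1.570598725−1.540576999)/0.015313 = 1.960539
  θ̈ = (θ̇'−θ̇)/dt = (-0.306024629−-0.252416345)/0.015313 = -3.500835
  sinθ=-0.174941, cosθ=0.984579
  F = (M+m)·ẍ + m·l·cosθ·θ̈ − m·l·sinθ·θ̇² = 2.125051 + -0.742887 − -0.002402 = 1.384567
step 2→3:
  ẍ = (ẋ'−ẋ)/dt = (1.355519386−1.570598725)/0.015313 = -14.045539
  θ̈ = (θ̇'−θ̇)/dt = (-0.128639692−-0.306024629)/0.015313 = 11.583944
  sinθ=-0.178745, cosθ=0.983895
  F = (M+m)·ẍ + m·l·cosθ·θ̈ − m·l·sinθ·θ̇² = -15.224128 + 2.456437 − -0.003608 = -12.764083
step 3→4:
  ẍ = (ẋ'−ẋ)/dt = (1.551967130−1.355519386)/0.015313 = 12.828821
  θ̈ = (θ̇'−θ̇)/dt = (-0.340487416−-0.128639692)/0.015313 = -13.834502
  sinθ=-0.183354, cosθ=0.983047
  F = (M+m)·ẍ + m·l·cosθ·θ̈ − m·l·sinθ·θ̇² = 13.905314 + -2.931151 − -0.000654 = 10.974817
step 4→5:
  ẍ = (ẋ'−ẋ)/dt = (1.308120078−1.551967130)/0.015313 = -15.924185
  θ̈ = (θ̇'−θ̇)/dt = (-0.137156055−-0.340487416)/0.015313 = 13.278349
  sinθ=-0.185290, cosθ=0.982684
  F = (M+m)·ẍ + m·l·cosθ·θ̈ − m·l·sinθ·θ̇² = -17.260416 + 2.812278 − -0.004630 = -14.443508
step 5→6:
  ẍ = (ẋ'−ẋ)/dt = (1.526224667−1.308120078)/0.015313 = 14.243100
  θ̈ = (θ̇'−θ̇)/dt = (-0.370179845−-0.137156055)/0.015313 = -15.217383
  sinθ=-0.190411, cosθ=0.981704
  F = (M+m)·ẍ + m·l·cosθ·θ̈ − m·l·sinθ·θ̇² = 15.438267 + -3.219742 − -0.000772 = 12.219297

F_0 = -4.036937 N
F_1 = 1.384567 N
F_2 = -12.764083 N
F_3 = 10.974817 N
F_4 = -14.443508 N
F_5 = 12.219297 N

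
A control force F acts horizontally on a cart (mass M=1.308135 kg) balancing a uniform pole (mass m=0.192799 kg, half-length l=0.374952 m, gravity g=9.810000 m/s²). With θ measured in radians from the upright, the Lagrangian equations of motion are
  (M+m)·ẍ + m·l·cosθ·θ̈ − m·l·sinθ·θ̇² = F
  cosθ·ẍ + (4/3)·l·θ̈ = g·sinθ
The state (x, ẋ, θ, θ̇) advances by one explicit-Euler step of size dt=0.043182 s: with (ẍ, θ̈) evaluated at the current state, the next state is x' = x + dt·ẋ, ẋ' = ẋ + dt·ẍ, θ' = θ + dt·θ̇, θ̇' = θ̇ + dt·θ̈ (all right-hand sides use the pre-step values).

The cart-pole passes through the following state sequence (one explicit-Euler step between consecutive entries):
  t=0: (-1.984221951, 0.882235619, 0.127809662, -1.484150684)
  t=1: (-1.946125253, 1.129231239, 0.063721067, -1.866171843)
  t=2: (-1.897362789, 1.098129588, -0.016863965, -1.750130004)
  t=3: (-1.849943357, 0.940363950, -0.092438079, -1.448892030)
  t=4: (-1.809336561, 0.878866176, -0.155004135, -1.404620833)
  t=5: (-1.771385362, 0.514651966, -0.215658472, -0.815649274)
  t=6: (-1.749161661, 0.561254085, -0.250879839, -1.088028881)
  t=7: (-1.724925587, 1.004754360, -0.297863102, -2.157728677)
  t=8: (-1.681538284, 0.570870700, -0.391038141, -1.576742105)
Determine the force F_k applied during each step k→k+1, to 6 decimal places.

F_0 = 7.930538 N
F_1 = -0.903203 N
F_2 = -4.975709 N
F_3 = -2.049754 N
F_4 = -11.663289 N
F_5 = 1.184679 N
F_6 = 13.701864 N
F_7 = -14.052501 N

step 0→1:
  ẍ = (ẋ'−ẋ)/dt = (1.129231239−0.882235619)/0.043182 = 5.719874
  θ̈ = (θ̇'−θ̇)/dt = (-1.866171843−-1.484150684)/0.043182 = -8.846769
  sinθ=0.127462, cosθ=0.991843
  F = (M+m)·ẍ + m·l·cosθ·θ̈ − m·l·sinθ·θ̇² = 8.585154 + -0.634320 − 0.020296 = 7.930538
step 1→2:
  ẍ = (ẋ'−ẋ)/dt = (1.098129588−1.129231239)/0.043182 = -0.720246
  θ̈ = (θ̇'−θ̇)/dt = (-1.750130004−-1.866171843)/0.043182 = 2.687273
  sinθ=0.063678, cosθ=0.997970
  F = (M+m)·ẍ + m·l·cosθ·θ̈ − m·l·sinθ·θ̇² = -1.081041 + 0.193870 − 0.016031 = -0.903203
step 2→3:
  ẍ = (ẋ'−ẋ)/dt = (0.940363950−1.098129588)/0.043182 = -3.653505
  θ̈ = (θ̇'−θ̇)/dt = (-1.448892030−-1.750130004)/0.043182 = 6.976008
  sinθ=-0.016863, cosθ=0.999858
  F = (M+m)·ẍ + m·l·cosθ·θ̈ − m·l·sinθ·θ̇² = -5.483669 + 0.504226 − -0.003734 = -4.975709
step 3→4:
  ẍ = (ẋ'−ẋ)/dt = (0.878866176−0.940363950)/0.043182 = -1.424153
  θ̈ = (θ̇'−θ̇)/dt = (-1.404620833−-1.448892030)/0.043182 = 1.025223
  sinθ=-0.092306, cosθ=0.995731
  F = (M+m)·ẍ + m·l·cosθ·θ̈ − m·l·sinθ·θ̇² = -2.137560 + 0.073797 − -0.014008 = -2.049754
step 4→5:
  ẍ = (ẋ'−ẋ)/dt = (0.514651966−0.878866176)/0.043182 = -8.434399
  θ̈ = (θ̇'−θ̇)/dt = (-0.815649274−-1.404620833)/0.043182 = 13.639284
  sinθ=-0.154384, cosθ=0.988011
  F = (M+m)·ẍ + m·l·cosθ·θ̈ − m·l·sinθ·θ̇² = -12.659476 + 0.974168 − -0.022019 = -11.663289
step 5→6:
  ẍ = (ẋ'−ẋ)/dt = (0.561254085−0.514651966)/0.043182 = 1.079202
  θ̈ = (θ̇'−θ̇)/dt = (-1.088028881−-0.815649274)/0.043182 = -6.307712
  sinθ=-0.213991, cosθ=0.976836
  F = (M+m)·ẍ + m·l·cosθ·θ̈ − m·l·sinθ·θ̇² = 1.619812 + -0.445424 − -0.010292 = 1.184679
step 6→7:
  ẍ = (ẋ'−ẋ)/dt = (1.004754360−0.561254085)/0.043182 = 10.270489
  θ̈ = (θ̇'−θ̇)/dt = (-2.157728677−-1.088028881)/0.043182 = -24.771891
  sinθ=-0.248256, cosθ=0.968694
  F = (M+m)·ẍ + m·l·cosθ·θ̈ − m·l·sinθ·θ̇² = 15.415327 + -1.734708 − -0.021245 = 13.701864
step 7→8:
  ẍ = (ẋ'−ẋ)/dt = (0.570870700−1.004754360)/0.043182 = -10.047790
  θ̈ = (θ̇'−θ̇)/dt = (-1.576742105−-2.157728677)/0.043182 = 13.454369
  sinθ=-0.293478, cosθ=0.955966
  F = (M+m)·ẍ + m·l·cosθ·θ̈ − m·l·sinθ·θ̇² = -15.081069 + 0.929793 − -0.098776 = -14.052501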